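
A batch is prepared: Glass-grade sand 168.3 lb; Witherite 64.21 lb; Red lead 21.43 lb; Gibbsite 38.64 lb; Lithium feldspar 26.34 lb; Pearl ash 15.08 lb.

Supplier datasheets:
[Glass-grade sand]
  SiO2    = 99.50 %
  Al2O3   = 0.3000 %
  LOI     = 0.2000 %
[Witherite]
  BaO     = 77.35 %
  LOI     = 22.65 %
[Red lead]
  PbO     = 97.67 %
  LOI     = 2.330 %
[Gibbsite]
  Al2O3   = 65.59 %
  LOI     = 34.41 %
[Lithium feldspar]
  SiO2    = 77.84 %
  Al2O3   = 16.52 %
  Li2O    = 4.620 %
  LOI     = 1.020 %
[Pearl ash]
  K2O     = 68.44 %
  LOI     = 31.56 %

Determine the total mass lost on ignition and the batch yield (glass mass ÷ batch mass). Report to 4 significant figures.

LOI loss = 33.70 lb; glass = 300.3 lb; yield = 89.91%

In-progress results appear, rounded to four significant figures, alongside each step — all internal work holds exact precision through the solve — every reported number sees exactly one rounding. All derived quantities (ignition loss, glass mass, yield, totals, six oxide percentages) are re-derived starting from the weights at 300.3 lb of glass in full precision as given in the question or the answer.
Material-by-material LOI:
  Glass-grade sand: 168.3 × 0.002000 = 0.3366 lb
  Witherite: 64.21 × 0.2265 = 14.54 lb
  Red lead: 21.43 × 0.02330 = 0.4993 lb
  Gibbsite: 38.64 × 0.3441 = 13.30 lb
  Lithium feldspar: 26.34 × 0.01020 = 0.2687 lb
  Pearl ash: 15.08 × 0.3156 = 4.759 lb
Total LOI = 33.70 lb
Glass = batch − LOI = 334.0 − 33.70 = 300.3 lb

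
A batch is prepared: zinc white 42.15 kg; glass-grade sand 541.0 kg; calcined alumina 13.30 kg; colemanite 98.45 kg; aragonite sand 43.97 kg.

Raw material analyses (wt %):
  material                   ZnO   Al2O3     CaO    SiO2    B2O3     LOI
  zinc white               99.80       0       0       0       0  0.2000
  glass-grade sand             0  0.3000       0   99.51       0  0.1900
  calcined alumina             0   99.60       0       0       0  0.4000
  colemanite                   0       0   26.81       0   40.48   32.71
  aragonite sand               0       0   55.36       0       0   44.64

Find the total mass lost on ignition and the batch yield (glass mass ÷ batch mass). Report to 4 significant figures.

LOI loss = 53.00 kg; glass = 685.9 kg; yield = 92.83%

All arithmetic runs at full float precision from start to finish. Mid-chain values are shown rounded to four significant digits as written — every reported result is rounded exactly once — the derived quantities, which include five oxide percentages, the yield, totals, LOI, glass mass, are carried in full float precision, precisely as stated by the problem or the answer, using the weight values on 685.9 kg of glass.
Per-material ignition loss:
  zinc white: 42.15 × 0.002000 = 0.08430 kg
  glass-grade sand: 541.0 × 0.001900 = 1.028 kg
  calcined alumina: 13.30 × 0.004000 = 0.05320 kg
  colemanite: 98.45 × 0.3271 = 32.20 kg
  aragonite sand: 43.97 × 0.4464 = 19.63 kg
Total LOI = 53.00 kg
Glass = batch − LOI = 738.9 − 53.00 = 685.9 kg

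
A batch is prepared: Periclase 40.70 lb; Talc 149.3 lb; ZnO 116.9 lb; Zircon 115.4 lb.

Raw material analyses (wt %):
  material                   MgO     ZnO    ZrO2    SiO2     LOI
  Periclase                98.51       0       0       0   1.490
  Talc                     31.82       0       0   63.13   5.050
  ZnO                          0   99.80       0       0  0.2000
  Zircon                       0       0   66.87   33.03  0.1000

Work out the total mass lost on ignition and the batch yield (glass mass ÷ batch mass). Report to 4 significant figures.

Values along the way are displayed with 4-significant-digit rounding in the printout; all arithmetic maintains full float precision throughout; exactly one rounding goes into every reported result. Derived quantities are carried from the batch weights per 413.8 lb of glass at full precision (glass mass, ignition loss, the four compositions, the yield, totals) as they appear in question or answer.
Loss on ignition, line by line:
  Periclase: 40.70 × 0.01490 = 0.6064 lb
  Talc: 149.3 × 0.05050 = 7.540 lb
  ZnO: 116.9 × 0.002000 = 0.2338 lb
  Zircon: 115.4 × 0.001000 = 0.1154 lb
Total LOI = 8.495 lb
Glass = batch − LOI = 422.3 − 8.495 = 413.8 lb

LOI loss = 8.495 lb; glass = 413.8 lb; yield = 97.99%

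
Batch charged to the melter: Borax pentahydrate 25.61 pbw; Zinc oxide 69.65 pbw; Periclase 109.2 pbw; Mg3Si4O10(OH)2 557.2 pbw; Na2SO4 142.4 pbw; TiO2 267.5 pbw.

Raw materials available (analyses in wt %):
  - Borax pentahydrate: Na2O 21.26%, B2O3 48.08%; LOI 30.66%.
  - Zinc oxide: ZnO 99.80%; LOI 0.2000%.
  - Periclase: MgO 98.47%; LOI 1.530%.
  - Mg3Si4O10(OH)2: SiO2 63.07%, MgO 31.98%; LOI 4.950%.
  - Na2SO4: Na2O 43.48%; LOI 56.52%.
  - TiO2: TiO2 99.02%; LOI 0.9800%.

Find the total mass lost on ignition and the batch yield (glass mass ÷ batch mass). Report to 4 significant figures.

LOI loss = 120.3 pbw; glass = 1051 pbw; yield = 89.73%

All arithmetic holds full float precision from first step to last. Values along the way are printed rounded to 4 significant figures. Exactly one rounding lands on every reported number. Derived quantities (the six compositions, glass mass, the totals, the yield, LOI) are recomputed in exact precision from the batch weights per 1051 pbw of glass, exactly as printed in problem or answer.
Per-material ignition loss:
  Borax pentahydrate: 25.61 × 0.3066 = 7.852 pbw
  Zinc oxide: 69.65 × 0.002000 = 0.1393 pbw
  Periclase: 109.2 × 0.01530 = 1.671 pbw
  Mg3Si4O10(OH)2: 557.2 × 0.04950 = 27.58 pbw
  Na2SO4: 142.4 × 0.5652 = 80.48 pbw
  TiO2: 267.5 × 0.009800 = 2.621 pbw
Total LOI = 120.3 pbw
Glass = batch − LOI = 1172 − 120.3 = 1051 pbw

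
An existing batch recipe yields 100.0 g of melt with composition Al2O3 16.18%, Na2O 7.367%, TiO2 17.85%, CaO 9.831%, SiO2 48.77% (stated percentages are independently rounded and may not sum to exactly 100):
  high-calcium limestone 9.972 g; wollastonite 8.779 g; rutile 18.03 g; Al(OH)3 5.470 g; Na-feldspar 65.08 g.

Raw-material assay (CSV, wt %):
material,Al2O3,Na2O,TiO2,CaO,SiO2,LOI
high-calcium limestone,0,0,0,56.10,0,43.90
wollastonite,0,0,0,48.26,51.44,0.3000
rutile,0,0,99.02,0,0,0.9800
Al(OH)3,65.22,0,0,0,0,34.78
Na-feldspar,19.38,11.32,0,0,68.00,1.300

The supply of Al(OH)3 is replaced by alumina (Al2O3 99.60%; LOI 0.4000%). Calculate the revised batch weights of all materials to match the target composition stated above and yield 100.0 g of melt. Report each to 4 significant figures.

Revised batch per 100.0 g melt:
  high-calcium limestone: 9.972 g
  wollastonite: 8.779 g
  rutile: 18.03 g
  alumina: 3.582 g
  Na-feldspar: 65.08 g
Total batch = 105.4 g; LOI loss = 5.441 g

The intermediate values are printed, rounded to four significant figures, alongside each step — every computation maintains full float precision all the way through; each reported number receives exactly one rounding; derived quantities (the yield, ignition loss, the five compositions, net glass mass, the totals) are rebuilt using the weight values for 100.0 g of glass at full precision, as they appear in the problem or answer text.
Oxide mass targets, per 100.0 g melt:
  Al2O3: 16.18% × 100.0 = 16.18 g
  Na2O: 7.367% × 100.0 = 7.367 g
  TiO2: 17.85% × 100.0 = 17.85 g
  CaO: 9.831% × 100.0 = 9.831 g
  SiO2: 48.77% × 100.0 = 48.77 g
Sums-versus-targets review applying the batch weights above, at the basis given (sums match the target masses exact up to rounding of places):
  Al2O3: 3.582·0.9960 + 65.08·0.1938 = 16.18 g (target 16.18 g)
  Na2O: 65.08·0.1132 = 7.367 g (target 7.367 g)
  TiO2: 18.03·0.9902 = 17.85 g (target 17.85 g)
  CaO: 9.972·0.5610 + 8.779·0.4826 = 9.831 g (target 9.831 g)
  SiO2: 8.779·0.5144 + 65.08·0.6800 = 48.77 g (target 48.77 g)
Glass-mass closure: total charge less LOI = 100.0 g (summing oxide targets gives 100.0 g; basis as stated: 100.0 g — rounding explains the deltas).
Summing the batch: Σ batch = 105.4 g; LOI removed, Σ of batch·LOI: 5.441 g; the yield ratio, glass ÷ batch: 94.84%.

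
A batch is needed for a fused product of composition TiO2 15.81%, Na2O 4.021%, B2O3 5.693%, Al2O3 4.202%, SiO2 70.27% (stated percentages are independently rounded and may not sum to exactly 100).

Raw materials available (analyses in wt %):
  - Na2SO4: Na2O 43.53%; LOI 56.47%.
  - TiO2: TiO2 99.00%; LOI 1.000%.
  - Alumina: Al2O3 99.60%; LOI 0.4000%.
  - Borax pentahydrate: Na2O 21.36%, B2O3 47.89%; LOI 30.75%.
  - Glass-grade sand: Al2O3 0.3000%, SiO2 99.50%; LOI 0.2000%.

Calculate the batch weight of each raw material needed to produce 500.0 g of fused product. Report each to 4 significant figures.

Batch per 500.0 g fused product:
  Na2SO4: 17.02 g
  TiO2: 79.85 g
  Alumina: 20.03 g
  Borax pentahydrate: 59.44 g
  Glass-grade sand: 353.1 g
Total batch = 529.4 g; LOI loss = 29.47 g; yield = 94.43%

In-progress results are printed, rounded to four significant figures, alongside each step — all internal work keeps exact precision throughout; every reported result is rounded only once. The derived quantities (totals, five oxide percentages, yield, glass mass, LOI) are re-derived starting from the weights at 500.0 g of glass in full float precision, as set out in problem or answer.
Oxide mass targets, per 500.0 g fused product:
  TiO2: 15.81% × 500.0 = 79.05 g
  Na2O: 4.021% × 500.0 = 20.10 g
  B2O3: 5.693% × 500.0 = 28.46 g
  Al2O3: 4.202% × 500.0 = 21.01 g
  SiO2: 70.27% × 500.0 = 351.4 g
Balance tally, oxide-wise, on the weights just shown, on the stated basis (delivered sums recover each target modulo rounding of the values):
  TiO2: 79.85·0.9900 = 79.05 g (target 79.05 g)
  Na2O: 17.02·0.4353 + 59.44·0.2136 = 20.11 g (target 20.10 g)
  B2O3: 59.44·0.4789 = 28.47 g (target 28.46 g)
  Al2O3: 20.03·0.9960 + 353.1·0.003000 = 21.01 g (target 21.01 g)
  SiO2: 353.1·0.9950 = 351.3 g (target 351.4 g)
Glass-mass bookkeeping: the batch minus its LOI: 500.0 g (targets for the oxides total 500.0 g; with the basis standing at 500.0 g — deltas are rounding alone).
Whole-batch sum: Σ batch = 529.4 g; LOI loss = Σ batch·LOI = 29.47 g; yield: glass divided by total = 94.43%.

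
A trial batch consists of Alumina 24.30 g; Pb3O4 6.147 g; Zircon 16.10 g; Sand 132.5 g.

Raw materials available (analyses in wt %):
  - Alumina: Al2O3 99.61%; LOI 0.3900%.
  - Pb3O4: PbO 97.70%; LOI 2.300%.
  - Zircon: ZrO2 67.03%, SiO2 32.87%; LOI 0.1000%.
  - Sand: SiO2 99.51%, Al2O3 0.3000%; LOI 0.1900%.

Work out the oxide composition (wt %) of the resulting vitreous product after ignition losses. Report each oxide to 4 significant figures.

Glass mass = 178.5 g (batch 179.0 − LOI 0.5040).
Composition: ZrO2 6.044%, PbO 3.364%, SiO2 76.81%, Al2O3 13.78%

All internal work holds exact precision through the solve. In-progress results are shown rounded to four significant digits in the printout — a single rounding finalizes each reported number. The derived quantities (yield, totals, net glass mass, LOI, four oxide percentages) are re-derived using the weight values for 178.5 g of glass in full float precision, as they appear in question or answer.
What the batch supplies per oxide:
  ZrO2: 16.10·0.6703 = 10.79 g
  PbO: 6.147·0.9770 = 6.006 g
  SiO2: 16.10·0.3287 + 132.5·0.9951 = 137.1 g
  Al2O3: 24.30·0.9961 + 132.5·0.003000 = 24.60 g
LOI: 24.30·0.003900 + 6.147·0.02300 + 16.10·0.001000 + 132.5·0.001900 = 0.5040 g
Glass mass = batch − LOI = 179.0 − 0.5040 = 178.5 g (= Σ oxide masses)
each wt % is 100 × oxide ÷ glass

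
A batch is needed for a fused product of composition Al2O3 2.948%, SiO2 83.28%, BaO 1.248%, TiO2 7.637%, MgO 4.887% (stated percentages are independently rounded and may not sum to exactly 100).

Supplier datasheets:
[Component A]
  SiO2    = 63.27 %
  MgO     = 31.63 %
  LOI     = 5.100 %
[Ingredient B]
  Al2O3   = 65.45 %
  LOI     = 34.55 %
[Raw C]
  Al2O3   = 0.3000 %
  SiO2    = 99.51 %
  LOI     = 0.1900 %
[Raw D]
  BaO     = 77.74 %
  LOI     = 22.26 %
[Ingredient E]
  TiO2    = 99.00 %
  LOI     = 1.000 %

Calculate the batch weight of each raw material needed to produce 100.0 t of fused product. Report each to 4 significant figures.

Batch per 100.0 t fused product:
  Component A: 15.45 t
  Ingredient B: 4.166 t
  Raw C: 73.87 t
  Raw D: 1.605 t
  Ingredient E: 7.714 t
Total batch = 102.8 t; LOI loss = 2.802 t; yield = 97.27%

All arithmetic keeps exact precision throughout. In-progress results are displayed rounded to four significant figures at each printed step; a single rounding finalizes each reported figure; all derived quantities are computed in full float precision (net glass mass, totals, ignition loss, yield, five oxide percentages) starting from the weights on 100.0 t of glass exactly as shown in the problem or the answer.
Oxide mass targets, per 100.0 t fused product:
  Al2O3: 2.948% × 100.0 = 2.948 t
  SiO2: 83.28% × 100.0 = 83.28 t
  BaO: 1.248% × 100.0 = 1.248 t
  TiO2: 7.637% × 100.0 = 7.637 t
  MgO: 4.887% × 100.0 = 4.887 t
Per-oxide balance check applying the batch weights above, per the basis as stated (delivered sums recover each target given rounding of the digits):
  Al2O3: 4.166·0.6545 + 73.87·0.003000 = 2.948 t (target 2.948 t)
  SiO2: 15.45·0.6327 + 73.87·0.9951 = 83.28 t (target 83.28 t)
  BaO: 1.605·0.7774 = 1.248 t (target 1.248 t)
  TiO2: 7.714·0.9900 = 7.637 t (target 7.637 t)
  MgO: 15.45·0.3163 = 4.887 t (target 4.887 t)
Glass-mass bookkeeping: batch total minus LOI = 100.0 t (oxide target masses add up to 100.0 t; versus the stated basis of 100.0 t — a pure rounding effect).
Adding the batch up: Σ batch = 102.8 t; Σ batch·LOI gives LOI loss = 2.802 t; yield: glass divided by total = 97.27%.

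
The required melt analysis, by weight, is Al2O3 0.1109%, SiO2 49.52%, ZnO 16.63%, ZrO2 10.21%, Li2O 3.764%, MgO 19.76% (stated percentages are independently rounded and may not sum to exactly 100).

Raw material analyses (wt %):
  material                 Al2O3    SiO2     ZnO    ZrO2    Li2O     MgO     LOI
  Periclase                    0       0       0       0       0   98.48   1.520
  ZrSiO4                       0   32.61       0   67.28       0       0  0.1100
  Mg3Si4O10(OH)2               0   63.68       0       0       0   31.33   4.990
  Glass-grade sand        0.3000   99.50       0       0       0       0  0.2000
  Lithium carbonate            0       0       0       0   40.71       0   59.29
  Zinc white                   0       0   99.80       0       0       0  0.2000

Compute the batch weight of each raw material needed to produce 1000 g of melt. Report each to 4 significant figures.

Batch per 1000 g melt:
  Periclase: 161.7 g
  ZrSiO4: 151.8 g
  Mg3Si4O10(OH)2: 122.3 g
  Glass-grade sand: 369.7 g
  Lithium carbonate: 92.46 g
  Zinc white: 166.6 g
Total batch = 1065 g; LOI loss = 64.62 g; yield = 93.93%

The intermediate values are displayed with 4-significant-figure rounding across the worked steps. All internal work keeps exact precision all the way through; every reported number is rounded just once. All derived quantities (glass mass, the yield, six oxide percentages, totals, ignition loss) are computed in full precision from the weighed amounts for 1000 g of glass as written in the problem or answer text.
Target masses of each oxide per 1000 g melt:
  Al2O3: 0.1109% × 1000 = 1.109 g
  SiO2: 49.52% × 1000 = 495.2 g
  ZnO: 16.63% × 1000 = 166.3 g
  ZrO2: 10.21% × 1000 = 102.1 g
  Li2O: 3.764% × 1000 = 37.64 g
  MgO: 19.76% × 1000 = 197.6 g
Balance tally, oxide-wise, from the weights as reported, on the stated basis (summed amounts equal target values exact up to rounding of places):
  Al2O3: 369.7·0.003000 = 1.109 g (target 1.109 g)
  SiO2: 151.8·0.3261 + 122.3·0.6368 + 369.7·0.9950 = 495.2 g (target 495.2 g)
  ZnO: 166.6·0.9980 = 166.3 g (target 166.3 g)
  ZrO2: 151.8·0.6728 = 102.1 g (target 102.1 g)
  Li2O: 92.46·0.4071 = 37.64 g (target 37.64 g)
  MgO: 161.7·0.9848 + 122.3·0.3133 = 197.6 g (target 197.6 g)
Glass-mass bookkeeping: batch total minus LOI = 999.9 g (oxide target masses add up to 999.9 g; basis as stated: 1000 g — differing by rounding only).
Batch grand total — Σ batch = 1065 g; loss to ignition Σ batch·LOI = 64.62 g; glass ÷ batch gives a yield of 93.93%.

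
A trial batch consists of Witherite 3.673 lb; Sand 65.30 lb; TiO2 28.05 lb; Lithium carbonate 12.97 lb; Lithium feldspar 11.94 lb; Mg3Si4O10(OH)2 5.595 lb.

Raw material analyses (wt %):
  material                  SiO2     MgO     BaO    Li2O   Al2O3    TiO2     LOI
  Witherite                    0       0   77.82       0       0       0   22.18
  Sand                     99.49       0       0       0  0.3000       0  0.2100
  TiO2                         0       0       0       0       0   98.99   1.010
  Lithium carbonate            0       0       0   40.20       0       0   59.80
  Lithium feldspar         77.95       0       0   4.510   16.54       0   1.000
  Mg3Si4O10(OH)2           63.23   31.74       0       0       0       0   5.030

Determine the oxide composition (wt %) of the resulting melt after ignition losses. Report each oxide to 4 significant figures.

Glass mass = 118.1 lb (batch 127.5 − LOI 9.392).
Composition: SiO2 65.87%, MgO 1.503%, BaO 2.420%, Li2O 4.869%, Al2O3 1.838%, TiO2 23.50%

In-progress results are displayed (rounded to 4 significant digits) across the worked steps — the whole derivation carries full precision at each step; each reported figure is rounded just once. Derived quantities are rebuilt from the batch weights per 118.1 lb of glass at full float precision (the yield, the totals, net glass mass, ignition loss, six oxide percentages) precisely as stated by problem or answer.
Delivered oxide masses:
  SiO2: 65.30·0.9949 + 11.94·0.7795 + 5.595·0.6323 = 77.81 lb
  MgO: 5.595·0.3174 = 1.776 lb
  BaO: 3.673·0.7782 = 2.858 lb
  Li2O: 12.97·0.4020 + 11.94·0.04510 = 5.752 lb
  Al2O3: 65.30·0.003000 + 11.94·0.1654 = 2.171 lb
  TiO2: 28.05·0.9899 = 27.77 lb
LOI: 3.673·0.2218 + 65.30·0.002100 + 28.05·0.01010 + 12.97·0.5980 + 11.94·0.01000 + 5.595·0.05030 = 9.392 lb
batch − LOI leaves glass = 127.5 − 9.392 = 118.1 lb (equal to the oxide-mass sum)
percent by weight: oxide/glass ×100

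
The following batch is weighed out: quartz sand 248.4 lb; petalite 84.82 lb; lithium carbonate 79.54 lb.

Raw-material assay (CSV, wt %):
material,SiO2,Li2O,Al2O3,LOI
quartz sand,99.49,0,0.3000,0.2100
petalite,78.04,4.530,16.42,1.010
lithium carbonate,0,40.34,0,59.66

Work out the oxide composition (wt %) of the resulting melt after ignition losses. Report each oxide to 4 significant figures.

Glass mass = 363.9 lb (batch 412.8 − LOI 48.83).
Composition: SiO2 86.10%, Li2O 9.872%, Al2O3 4.032%

The intermediate values are displayed, with 4-significant-figure rounding, across the worked steps; full float precision is held in every operation; every reported value is rounded once only — derived quantities (the totals, glass mass, the three compositions, ignition loss, the yield) are computed starting from the weights at 363.9 lb of glass in full precision exactly as shown in the question or the answer.
Mass of each oxide from the mix:
  SiO2: 248.4·0.9949 + 84.82·0.7804 = 313.3 lb
  Li2O: 84.82·0.04530 + 79.54·0.4034 = 35.93 lb
  Al2O3: 248.4·0.003000 + 84.82·0.1642 = 14.67 lb
LOI: 248.4·0.002100 + 84.82·0.01010 + 79.54·0.5966 = 48.83 lb
Glass = total batch minus LOI = 412.8 − 48.83 = 363.9 lb (= Σ oxide masses)
wt % = 100 × oxide mass / glass mass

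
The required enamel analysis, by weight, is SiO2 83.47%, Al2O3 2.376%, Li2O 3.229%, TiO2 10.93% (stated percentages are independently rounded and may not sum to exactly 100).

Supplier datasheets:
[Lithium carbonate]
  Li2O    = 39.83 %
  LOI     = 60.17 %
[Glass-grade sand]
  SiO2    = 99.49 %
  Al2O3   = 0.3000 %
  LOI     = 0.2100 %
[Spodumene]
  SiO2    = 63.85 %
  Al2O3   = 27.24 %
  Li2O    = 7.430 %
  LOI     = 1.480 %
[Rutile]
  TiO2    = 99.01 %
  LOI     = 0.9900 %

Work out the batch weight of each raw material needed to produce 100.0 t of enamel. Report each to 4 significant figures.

Full float precision is kept at all times; the intermediate values are printed (rounded to 4 significant digits) in the printout; every reported value takes a single rounding — derived quantities are carried at full precision (totals, net glass mass, yield, ignition loss, four oxide percentages) starting from the weights per 100.0 t of glass as written in question or answer.
Target oxide masses per 100.0 t enamel:
  SiO2: 83.47% × 100.0 = 83.47 t
  Al2O3: 2.376% × 100.0 = 2.376 t
  Li2O: 3.229% × 100.0 = 3.229 t
  TiO2: 10.93% × 100.0 = 10.93 t
Oxide-by-oxide audit using the reported weights, on the stated basis (summed amounts equal target values modulo rounding of the values):
  SiO2: 78.86·0.9949 + 7.854·0.6385 = 83.47 t (target 83.47 t)
  Al2O3: 78.86·0.003000 + 7.854·0.2724 = 2.376 t (target 2.376 t)
  Li2O: 6.642·0.3983 + 7.854·0.07430 = 3.229 t (target 3.229 t)
  TiO2: 11.04·0.9901 = 10.93 t (target 10.93 t)
Auditing the glass mass value: whole batch net of LOI = 100.0 t (the Σ of target masses is 100.0 t; stated basis 100.0 t — rounding explains the deltas).
Whole-batch sum: Σ batch = 104.4 t; Σ batch·LOI gives LOI loss = 4.388 t; yield = glass ÷ total batch = 95.80%.

Batch per 100.0 t enamel:
  Lithium carbonate: 6.642 t
  Glass-grade sand: 78.86 t
  Spodumene: 7.854 t
  Rutile: 11.04 t
Total batch = 104.4 t; LOI loss = 4.388 t; yield = 95.80%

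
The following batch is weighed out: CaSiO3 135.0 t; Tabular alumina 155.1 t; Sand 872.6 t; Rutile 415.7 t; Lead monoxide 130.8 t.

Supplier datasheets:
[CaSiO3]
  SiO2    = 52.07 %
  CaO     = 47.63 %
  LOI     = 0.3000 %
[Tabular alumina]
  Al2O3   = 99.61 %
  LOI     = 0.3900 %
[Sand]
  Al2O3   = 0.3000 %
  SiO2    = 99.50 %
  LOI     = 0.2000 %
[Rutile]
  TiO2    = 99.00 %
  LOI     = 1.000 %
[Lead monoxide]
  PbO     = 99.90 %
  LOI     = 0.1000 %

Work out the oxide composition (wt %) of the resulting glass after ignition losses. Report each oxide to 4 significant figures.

Glass mass = 1702 t (batch 1709 − LOI 7.043).
Composition: PbO 7.677%, Al2O3 9.230%, SiO2 55.14%, CaO 3.778%, TiO2 24.18%

Mid-chain values are shown (rounded to four significant figures) across the worked steps. All arithmetic runs at full float precision through every step. Each reported value is rounded exactly once. All derived quantities (the totals, yield, ignition loss, five oxide percentages, net glass mass) are carried in exact precision starting from the weights per 1702 t of glass as written in the question or the answer.
Delivered oxide masses:
  PbO: 130.8·0.9990 = 130.7 t
  Al2O3: 155.1·0.9961 + 872.6·0.003000 = 157.1 t
  SiO2: 135.0·0.5207 + 872.6·0.9950 = 938.5 t
  CaO: 135.0·0.4763 = 64.30 t
  TiO2: 415.7·0.9900 = 411.5 t
LOI: 135.0·0.003000 + 155.1·0.003900 + 872.6·0.002000 + 415.7·0.01000 + 130.8·0.001000 = 7.043 t
batch − LOI leaves glass = 1709 − 7.043 = 1702 t (the oxide masses sum to this)
percent share: oxide ÷ glass, ×100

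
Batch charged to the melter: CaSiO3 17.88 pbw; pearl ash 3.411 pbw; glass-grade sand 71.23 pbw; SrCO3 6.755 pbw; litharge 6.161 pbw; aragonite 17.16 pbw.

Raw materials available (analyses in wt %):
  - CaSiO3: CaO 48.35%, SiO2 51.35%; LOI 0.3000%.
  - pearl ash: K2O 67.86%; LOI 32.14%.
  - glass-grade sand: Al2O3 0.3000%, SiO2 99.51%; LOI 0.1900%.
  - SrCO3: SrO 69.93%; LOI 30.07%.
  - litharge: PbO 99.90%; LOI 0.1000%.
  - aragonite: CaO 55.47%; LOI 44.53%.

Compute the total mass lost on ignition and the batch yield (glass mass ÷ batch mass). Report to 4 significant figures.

Mid-chain values are shown with 4-significant-digit rounding in the working. The working math runs at full precision through every step. Every reported value takes a single rounding; the derived quantities are re-derived starting from the weights at 111.6 pbw of glass in exact precision (six oxide percentages, ignition loss, glass mass, totals, the yield), as quoted within the problem or answer text.
Material-by-material LOI:
  CaSiO3: 17.88 × 0.003000 = 0.05364 pbw
  pearl ash: 3.411 × 0.3214 = 1.096 pbw
  glass-grade sand: 71.23 × 0.001900 = 0.1353 pbw
  SrCO3: 6.755 × 0.3007 = 2.031 pbw
  litharge: 6.161 × 0.001000 = 0.006161 pbw
  aragonite: 17.16 × 0.4453 = 7.641 pbw
Total LOI = 10.96 pbw
Glass = batch − LOI = 122.6 − 10.96 = 111.6 pbw

LOI loss = 10.96 pbw; glass = 111.6 pbw; yield = 91.06%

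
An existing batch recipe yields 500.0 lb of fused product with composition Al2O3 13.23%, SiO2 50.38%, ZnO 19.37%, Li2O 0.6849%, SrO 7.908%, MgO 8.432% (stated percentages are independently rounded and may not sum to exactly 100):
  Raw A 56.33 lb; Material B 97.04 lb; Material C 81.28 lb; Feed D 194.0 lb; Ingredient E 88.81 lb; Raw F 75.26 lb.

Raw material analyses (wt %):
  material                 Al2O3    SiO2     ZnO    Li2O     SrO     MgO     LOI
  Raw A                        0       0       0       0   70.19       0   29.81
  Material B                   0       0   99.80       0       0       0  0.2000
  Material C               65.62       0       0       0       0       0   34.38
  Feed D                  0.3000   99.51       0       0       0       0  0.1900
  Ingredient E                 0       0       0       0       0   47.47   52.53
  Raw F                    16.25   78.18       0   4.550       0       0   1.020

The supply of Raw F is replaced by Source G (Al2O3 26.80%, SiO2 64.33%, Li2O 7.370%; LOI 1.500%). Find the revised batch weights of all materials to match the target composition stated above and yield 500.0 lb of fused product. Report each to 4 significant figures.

All internal work maintains full float precision end to end; intermediates are printed, rounded to 4 significant figures, alongside each step — each reported value carries a single rounding — all derived quantities, which include yield, totals, net glass mass, the six compositions, LOI, are carried in exact precision, exactly as shown in problem or answer, from the batch weights for 500.0 lb of glass.
Target oxide masses per 500.0 lb fused product:
  Al2O3: 13.23% × 500.0 = 66.15 lb
  SiO2: 50.38% × 500.0 = 251.9 lb
  ZnO: 19.37% × 500.0 = 96.85 lb
  Li2O: 0.6849% × 500.0 = 3.424 lb
  SrO: 7.908% × 500.0 = 39.54 lb
  MgO: 8.432% × 500.0 = 42.16 lb
Balance tally, oxide-wise, with the batch weights as given, on the stated basis (every target is met by its sum given rounding of the digits):
  Al2O3: 80.81·0.6562 + 223.1·0.003000 + 46.47·0.2680 = 66.15 lb (target 66.15 lb)
  SiO2: 223.1·0.9951 + 46.47·0.6433 = 251.9 lb (target 251.9 lb)
  ZnO: 97.04·0.9980 = 96.85 lb (target 96.85 lb)
  Li2O: 46.47·0.07370 = 3.425 lb (target 3.424 lb)
  SrO: 56.33·0.7019 = 39.54 lb (target 39.54 lb)
  MgO: 88.81·0.4747 = 42.16 lb (target 42.16 lb)
Glass-mass bookkeeping: the batch minus its LOI: 500.0 lb (summing oxide targets gives 500.0 lb; against the stated basis, 500.0 lb — rounding explains the deltas).
Summing the batch: Σ batch = 592.6 lb; ignition loss, Σ(batch × LOI) = 92.54 lb; yield: glass divided by total = 84.38%.

Revised batch per 500.0 lb fused product:
  Raw A: 56.33 lb
  Material B: 97.04 lb
  Material C: 80.81 lb
  Feed D: 223.1 lb
  Ingredient E: 88.81 lb
  Source G: 46.47 lb
Total batch = 592.6 lb; LOI loss = 92.54 lb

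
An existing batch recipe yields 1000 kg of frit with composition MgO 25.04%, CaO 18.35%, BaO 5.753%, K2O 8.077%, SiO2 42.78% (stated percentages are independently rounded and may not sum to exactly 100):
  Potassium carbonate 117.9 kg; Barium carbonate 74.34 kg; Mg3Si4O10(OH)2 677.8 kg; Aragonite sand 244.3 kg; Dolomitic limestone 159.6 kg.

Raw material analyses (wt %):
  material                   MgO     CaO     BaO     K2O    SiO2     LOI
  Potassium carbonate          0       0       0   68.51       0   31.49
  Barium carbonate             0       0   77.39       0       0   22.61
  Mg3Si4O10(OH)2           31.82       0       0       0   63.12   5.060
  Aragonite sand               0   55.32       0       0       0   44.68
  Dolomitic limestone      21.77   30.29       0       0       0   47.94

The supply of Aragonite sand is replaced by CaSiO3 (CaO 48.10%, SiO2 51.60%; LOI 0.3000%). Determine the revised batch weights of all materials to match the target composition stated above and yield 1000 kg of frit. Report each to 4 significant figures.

Mid-chain values are shown (rounded to four significant figures) on the page. Full precision is maintained through every step — exactly one rounding goes into each reported number — the derived quantities, including the totals, LOI, five oxide percentages, glass mass, yield, are re-derived from the weighed amounts at 1000 kg of glass in full float precision as set out in either problem or answer.
Oxide mass targets, per 1000 kg frit:
  MgO: 25.04% × 1000 = 250.4 kg
  CaO: 18.35% × 1000 = 183.5 kg
  BaO: 5.753% × 1000 = 57.53 kg
  K2O: 8.077% × 1000 = 80.77 kg
  SiO2: 42.78% × 1000 = 427.8 kg
Checking each oxide sum given the weights on record, for the quoted basis mass (target by target, the sums agree given rounding of the digits):
  MgO: 546.7·0.3182 + 351.2·0.2177 = 250.4 kg (target 250.4 kg)
  CaO: 160.4·0.4810 + 351.2·0.3029 = 183.5 kg (target 183.5 kg)
  BaO: 74.34·0.7739 = 57.53 kg (target 57.53 kg)
  K2O: 117.9·0.6851 = 80.77 kg (target 80.77 kg)
  SiO2: 546.7·0.6312 + 160.4·0.5160 = 427.8 kg (target 427.8 kg)
Glass-mass sanity pass: the batch minus its LOI: 1000 kg (the Σ of target masses is 1000 kg; stated basis 1000 kg — deltas are rounding alone).
Batch total: Σ batch = 1251 kg; LOI removed, Σ of batch·LOI: 250.4 kg; yield, glass over the total, = 79.97%.

Revised batch per 1000 kg frit:
  Potassium carbonate: 117.9 kg
  Barium carbonate: 74.34 kg
  Mg3Si4O10(OH)2: 546.7 kg
  CaSiO3: 160.4 kg
  Dolomitic limestone: 351.2 kg
Total batch = 1251 kg; LOI loss = 250.4 kg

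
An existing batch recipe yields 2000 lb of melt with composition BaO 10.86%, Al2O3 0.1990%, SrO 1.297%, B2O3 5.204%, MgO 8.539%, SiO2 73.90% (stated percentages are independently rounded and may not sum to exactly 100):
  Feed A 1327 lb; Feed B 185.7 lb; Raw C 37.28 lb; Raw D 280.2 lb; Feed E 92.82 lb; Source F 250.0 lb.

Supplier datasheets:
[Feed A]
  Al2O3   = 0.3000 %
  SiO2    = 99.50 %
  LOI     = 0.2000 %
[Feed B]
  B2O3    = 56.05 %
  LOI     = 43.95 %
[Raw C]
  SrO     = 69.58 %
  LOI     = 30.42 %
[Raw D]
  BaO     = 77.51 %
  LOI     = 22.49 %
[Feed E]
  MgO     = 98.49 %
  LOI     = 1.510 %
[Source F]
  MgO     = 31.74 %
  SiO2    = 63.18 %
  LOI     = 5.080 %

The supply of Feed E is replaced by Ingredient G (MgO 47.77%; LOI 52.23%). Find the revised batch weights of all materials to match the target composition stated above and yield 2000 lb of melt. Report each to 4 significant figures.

All internal work runs at full float precision all the way through — values along the way are displayed rounded off to 4 significant digits on the page; every reported result undergoes a single rounding; derived quantities (six oxide percentages, glass mass, totals, yield, ignition loss) are carried in exact precision starting from the weights on 2000 lb of glass, exactly as printed in the problem or answer text.
The oxide mass targets at 2000 lb melt:
  BaO: 10.86% × 2000 = 217.2 lb
  Al2O3: 0.1990% × 2000 = 3.980 lb
  SrO: 1.297% × 2000 = 25.94 lb
  B2O3: 5.204% × 2000 = 104.1 lb
  MgO: 8.539% × 2000 = 170.8 lb
  SiO2: 73.90% × 2000 = 1478 lb
Verifying the oxide balance working from each reported weight, relative to the basis at hand (summed amounts equal target values once rounding is allowed for):
  BaO: 280.2·0.7751 = 217.2 lb (target 217.2 lb)
  Al2O3: 1327·0.003000 = 3.981 lb (target 3.980 lb)
  SrO: 37.28·0.6958 = 25.94 lb (target 25.94 lb)
  B2O3: 185.7·0.5605 = 104.1 lb (target 104.1 lb)
  MgO: 191.4·0.4777 + 250.0·0.3174 = 170.8 lb (target 170.8 lb)
  SiO2: 1327·0.9950 + 250.0·0.6318 = 1478 lb (target 1478 lb)
Consistency of the glass mass: batch total minus LOI = 2000 lb (the Σ of target masses is 2000 lb; basis as stated: 2000 lb — rounding explains the deltas).
Whole-batch sum: Σ batch = 2272 lb; Σ batch·LOI gives LOI loss = 271.3 lb; yield: glass divided by total = 88.06%.

Revised batch per 2000 lb melt:
  Feed A: 1327 lb
  Feed B: 185.7 lb
  Raw C: 37.28 lb
  Raw D: 280.2 lb
  Ingredient G: 191.4 lb
  Source F: 250.0 lb
Total batch = 2272 lb; LOI loss = 271.3 lb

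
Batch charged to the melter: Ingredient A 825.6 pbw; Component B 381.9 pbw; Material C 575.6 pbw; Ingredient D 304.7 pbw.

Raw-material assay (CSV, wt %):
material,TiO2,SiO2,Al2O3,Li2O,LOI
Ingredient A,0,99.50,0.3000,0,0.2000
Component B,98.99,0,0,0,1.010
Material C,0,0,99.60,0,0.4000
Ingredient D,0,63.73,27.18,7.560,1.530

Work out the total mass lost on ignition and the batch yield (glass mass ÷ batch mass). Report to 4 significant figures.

LOI loss = 12.47 pbw; glass = 2075 pbw; yield = 99.40%

Exact precision is carried all the way through — working values appear, with 4-significant-digit rounding, between the steps — each reported value includes exactly one rounding. The derived quantities (totals, yield, the four compositions, net glass mass, LOI) are computed from the batch weights per 2075 pbw of glass in exact precision, as given in the question or the answer.
LOI of each material in turn:
  Ingredient A: 825.6 × 0.002000 = 1.651 pbw
  Component B: 381.9 × 0.01010 = 3.857 pbw
  Material C: 575.6 × 0.004000 = 2.302 pbw
  Ingredient D: 304.7 × 0.01530 = 4.662 pbw
Total LOI = 12.47 pbw
Glass = batch − LOI = 2088 − 12.47 = 2075 pbw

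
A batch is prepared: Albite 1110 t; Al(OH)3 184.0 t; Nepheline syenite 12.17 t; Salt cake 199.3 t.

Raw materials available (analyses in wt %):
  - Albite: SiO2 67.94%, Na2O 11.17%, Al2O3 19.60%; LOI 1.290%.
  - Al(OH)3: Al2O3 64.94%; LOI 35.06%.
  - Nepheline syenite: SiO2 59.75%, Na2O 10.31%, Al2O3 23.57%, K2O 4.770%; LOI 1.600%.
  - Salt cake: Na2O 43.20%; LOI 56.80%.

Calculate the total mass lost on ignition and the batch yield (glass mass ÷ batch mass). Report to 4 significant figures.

LOI loss = 192.2 t; glass = 1313 t; yield = 87.23%

Values along the way appear (rounded to four significant digits) across the worked steps. Full float precision is kept all the way through. A single rounding yields every reported figure. All derived quantities are computed at full float precision (four oxide percentages, LOI, totals, net glass mass, yield) from the batch weights for 1313 t of glass as written in question or answer.
Material-by-material LOI:
  Albite: 1110 × 0.01290 = 14.32 t
  Al(OH)3: 184.0 × 0.3506 = 64.51 t
  Nepheline syenite: 12.17 × 0.01600 = 0.1947 t
  Salt cake: 199.3 × 0.5680 = 113.2 t
Total LOI = 192.2 t
Glass = batch − LOI = 1505 − 192.2 = 1313 t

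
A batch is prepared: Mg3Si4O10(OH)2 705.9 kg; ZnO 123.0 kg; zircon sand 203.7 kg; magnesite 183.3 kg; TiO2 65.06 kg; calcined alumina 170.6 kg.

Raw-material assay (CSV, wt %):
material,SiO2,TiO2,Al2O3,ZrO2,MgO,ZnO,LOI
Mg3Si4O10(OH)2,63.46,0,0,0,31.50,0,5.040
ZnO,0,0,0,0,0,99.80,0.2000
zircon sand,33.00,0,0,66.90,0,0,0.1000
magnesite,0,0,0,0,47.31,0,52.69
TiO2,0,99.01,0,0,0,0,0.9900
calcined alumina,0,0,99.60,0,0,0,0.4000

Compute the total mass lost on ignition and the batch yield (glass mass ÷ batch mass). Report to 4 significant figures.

LOI loss = 133.9 kg; glass = 1318 kg; yield = 90.77%

In-progress results are displayed rounded to four significant digits within the worked lines. The working math runs at full float precision from start to finish; exactly one rounding is applied to each reported result. The derived quantities, which include ignition loss, net glass mass, yield, the totals, six oxide percentages, are computed in exact precision, as written in the question or the answer, from the weighed amounts at 1318 kg of glass.
LOI of each material in turn:
  Mg3Si4O10(OH)2: 705.9 × 0.05040 = 35.58 kg
  ZnO: 123.0 × 0.002000 = 0.2460 kg
  zircon sand: 203.7 × 0.001000 = 0.2037 kg
  magnesite: 183.3 × 0.5269 = 96.58 kg
  TiO2: 65.06 × 0.009900 = 0.6441 kg
  calcined alumina: 170.6 × 0.004000 = 0.6824 kg
Total LOI = 133.9 kg
Glass = batch − LOI = 1452 − 133.9 = 1318 kg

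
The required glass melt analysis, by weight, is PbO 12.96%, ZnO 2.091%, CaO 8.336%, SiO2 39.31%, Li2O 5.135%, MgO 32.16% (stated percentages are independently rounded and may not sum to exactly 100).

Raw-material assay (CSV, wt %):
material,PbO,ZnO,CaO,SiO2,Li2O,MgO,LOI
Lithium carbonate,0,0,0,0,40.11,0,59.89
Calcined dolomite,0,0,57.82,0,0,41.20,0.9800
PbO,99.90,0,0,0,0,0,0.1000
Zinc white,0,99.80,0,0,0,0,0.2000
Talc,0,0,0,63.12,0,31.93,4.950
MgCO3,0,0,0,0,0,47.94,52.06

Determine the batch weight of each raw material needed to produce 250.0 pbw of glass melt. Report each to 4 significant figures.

In-progress results are printed rounded to 4 significant figures in the printout; all arithmetic keeps full float precision throughout — each reported result takes just one rounding. All derived quantities (glass mass, the six compositions, LOI, yield, the totals) are computed in exact precision from the weighed amounts per 250.0 pbw of glass exactly as printed in either problem or answer.
The oxide mass targets at 250.0 pbw glass melt:
  PbO: 12.96% × 250.0 = 32.40 pbw
  ZnO: 2.091% × 250.0 = 5.228 pbw
  CaO: 8.336% × 250.0 = 20.84 pbw
  SiO2: 39.31% × 250.0 = 98.28 pbw
  Li2O: 5.135% × 250.0 = 12.84 pbw
  MgO: 32.16% × 250.0 = 80.40 pbw
A balance pass over the oxides, from the weights as reported, versus the basis set out (summed amounts equal target values up to rounding of the answer):
  PbO: 32.43·0.9990 = 32.40 pbw (target 32.40 pbw)
  ZnO: 5.238·0.9980 = 5.228 pbw (target 5.228 pbw)
  CaO: 36.04·0.5782 = 20.84 pbw (target 20.84 pbw)
  SiO2: 155.7·0.6312 = 98.28 pbw (target 98.28 pbw)
  Li2O: 32.01·0.4011 = 12.84 pbw (target 12.84 pbw)
  MgO: 36.04·0.4120 + 155.7·0.3193 + 33.03·0.4794 = 80.40 pbw (target 80.40 pbw)
Glass-mass bookkeeping: whole batch net of LOI = 250.0 pbw (oxide target masses add up to 250.0 pbw; the stated basis being 250.0 pbw — deltas are rounding alone).
Whole-batch sum: Σ batch = 294.4 pbw; the LOI term Σ batch·LOI equals 44.47 pbw; yield: glass divided by total = 84.90%.

Batch per 250.0 pbw glass melt:
  Lithium carbonate: 32.01 pbw
  Calcined dolomite: 36.04 pbw
  PbO: 32.43 pbw
  Zinc white: 5.238 pbw
  Talc: 155.7 pbw
  MgCO3: 33.03 pbw
Total batch = 294.4 pbw; LOI loss = 44.47 pbw; yield = 84.90%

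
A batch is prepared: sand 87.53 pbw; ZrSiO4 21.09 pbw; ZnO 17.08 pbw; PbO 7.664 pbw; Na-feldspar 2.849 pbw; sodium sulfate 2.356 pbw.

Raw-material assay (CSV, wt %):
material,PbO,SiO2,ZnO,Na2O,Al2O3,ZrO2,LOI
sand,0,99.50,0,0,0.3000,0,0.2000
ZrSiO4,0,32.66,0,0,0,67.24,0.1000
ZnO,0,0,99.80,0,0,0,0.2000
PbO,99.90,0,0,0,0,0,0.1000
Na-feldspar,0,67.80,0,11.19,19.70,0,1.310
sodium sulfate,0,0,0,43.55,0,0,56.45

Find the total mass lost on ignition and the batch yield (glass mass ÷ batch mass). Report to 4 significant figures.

LOI loss = 1.605 pbw; glass = 137.0 pbw; yield = 98.84%

The whole derivation maintains full float precision from first step to last. In-progress results appear (rounded to 4 significant digits) in the printout. A single rounding yields every reported number — the derived quantities, which include the totals, the six compositions, yield, LOI, glass mass, are rebuilt in exact precision, exactly as printed in the problem or answer text, from the batch weights for 137.0 pbw of glass.
Loss on ignition, line by line:
  sand: 87.53 × 0.002000 = 0.1751 pbw
  ZrSiO4: 21.09 × 0.001000 = 0.02109 pbw
  ZnO: 17.08 × 0.002000 = 0.03416 pbw
  PbO: 7.664 × 0.001000 = 0.007664 pbw
  Na-feldspar: 2.849 × 0.01310 = 0.03732 pbw
  sodium sulfate: 2.356 × 0.5645 = 1.330 pbw
Total LOI = 1.605 pbw
Glass = batch − LOI = 138.6 − 1.605 = 137.0 pbw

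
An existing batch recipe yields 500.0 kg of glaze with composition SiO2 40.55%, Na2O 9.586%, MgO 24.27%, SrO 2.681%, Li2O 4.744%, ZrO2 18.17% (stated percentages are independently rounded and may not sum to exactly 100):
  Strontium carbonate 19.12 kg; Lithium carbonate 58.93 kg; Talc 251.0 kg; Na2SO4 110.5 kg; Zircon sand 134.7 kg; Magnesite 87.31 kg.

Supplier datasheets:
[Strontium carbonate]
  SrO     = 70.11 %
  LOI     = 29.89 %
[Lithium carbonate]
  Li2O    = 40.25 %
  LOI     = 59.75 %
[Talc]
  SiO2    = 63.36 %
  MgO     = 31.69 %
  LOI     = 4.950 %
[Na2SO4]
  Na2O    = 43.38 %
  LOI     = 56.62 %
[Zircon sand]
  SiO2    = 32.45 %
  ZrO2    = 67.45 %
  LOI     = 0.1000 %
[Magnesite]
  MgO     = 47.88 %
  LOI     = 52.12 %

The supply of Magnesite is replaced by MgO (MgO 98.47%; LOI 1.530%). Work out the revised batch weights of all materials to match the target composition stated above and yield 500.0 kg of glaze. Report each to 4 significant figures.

In-progress results appear, with 4-significant-figure rounding, at each printed step. The whole derivation carries full precision end to end; every reported result receives exactly one rounding. The derived quantities are recomputed starting from the weights per 500.0 kg of glass at full float precision (net glass mass, the totals, the six compositions, the yield, ignition loss), as written in either problem or answer.
Target oxide masses per 500.0 kg glaze:
  SiO2: 40.55% × 500.0 = 202.8 kg
  Na2O: 9.586% × 500.0 = 47.93 kg
  MgO: 24.27% × 500.0 = 121.4 kg
  SrO: 2.681% × 500.0 = 13.40 kg
  Li2O: 4.744% × 500.0 = 23.72 kg
  ZrO2: 18.17% × 500.0 = 90.85 kg
Oxide-by-oxide audit given the weights on record, for the quoted basis mass (delivered sums recover each target given rounding of the digits):
  SiO2: 251.0·0.6336 + 134.7·0.3245 = 202.7 kg (target 202.8 kg)
  Na2O: 110.5·0.4338 = 47.93 kg (target 47.93 kg)
  MgO: 251.0·0.3169 + 42.45·0.9847 = 121.3 kg (target 121.4 kg)
  SrO: 19.12·0.7011 = 13.41 kg (target 13.40 kg)
  Li2O: 58.93·0.4025 = 23.72 kg (target 23.72 kg)
  ZrO2: 134.7·0.6745 = 90.86 kg (target 90.85 kg)
The glass-mass cross-check: batch total minus LOI = 500.0 kg (targets for the oxides total 500.0 kg; stated basis 500.0 kg — gaps are rounding artifacts).
Adding the batch up: Σ batch = 616.7 kg; ignition loss, Σ(batch × LOI) = 116.7 kg; as yield: glass ÷ batch → 81.08%.

Revised batch per 500.0 kg glaze:
  Strontium carbonate: 19.12 kg
  Lithium carbonate: 58.93 kg
  Talc: 251.0 kg
  Na2SO4: 110.5 kg
  Zircon sand: 134.7 kg
  MgO: 42.45 kg
Total batch = 616.7 kg; LOI loss = 116.7 kg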